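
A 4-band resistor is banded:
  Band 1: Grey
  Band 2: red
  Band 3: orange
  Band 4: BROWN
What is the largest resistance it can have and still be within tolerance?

82820 Ω

Grey → 8 (first significant figure)
Red → 2 (second significant figure)
Orange → ×10^3 multiplier
Brown → ±1% tolerance
82 × 1000 = 82000 Ω
Largest = 82000 × (1 + 1/100) = 82820 Ω.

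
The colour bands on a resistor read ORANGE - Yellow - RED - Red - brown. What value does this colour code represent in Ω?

Orange → 3 (first significant figure)
Yellow → 4 (second significant figure)
Red → 2 (third significant figure)
Red → ×10^2 multiplier
342 × 100 = 34200 Ω

34200 Ω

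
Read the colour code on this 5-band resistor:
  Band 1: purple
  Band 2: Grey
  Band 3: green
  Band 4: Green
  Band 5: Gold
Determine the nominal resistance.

Violet → 7 (first significant figure)
Grey → 8 (second significant figure)
Green → 5 (third significant figure)
Green → ×10^5 multiplier
785 × 100000 = 78500000 Ω

78500000 Ω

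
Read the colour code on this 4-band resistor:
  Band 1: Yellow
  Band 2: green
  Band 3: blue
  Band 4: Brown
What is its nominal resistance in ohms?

Yellow → 4 (first significant figure)
Green → 5 (second significant figure)
Blue → ×10^6 multiplier
45 × 1000000 = 45000000 Ω

45000000 Ω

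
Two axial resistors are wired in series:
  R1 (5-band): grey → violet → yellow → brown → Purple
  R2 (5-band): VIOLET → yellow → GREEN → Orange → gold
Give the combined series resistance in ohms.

753740 Ω

R1: grey, violet, yellow → 874; brown ×10 → 8740 Ω.
R2: violet, yellow, green → 745; orange ×10^3 → 745000 Ω.
Series: 8740 + 745000 = 753740 Ω.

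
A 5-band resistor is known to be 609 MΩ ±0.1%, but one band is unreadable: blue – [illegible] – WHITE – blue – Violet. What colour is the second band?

609000000 Ω = 609 × 10^6.
The second band gives digit 0 of the significand, and 0 is black.

black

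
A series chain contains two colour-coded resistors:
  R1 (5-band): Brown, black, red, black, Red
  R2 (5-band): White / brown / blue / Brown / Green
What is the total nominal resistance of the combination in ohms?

9262 Ω

R1: brown, black, red → 102; black ×1 → 102 Ω.
R2: white, brown, blue → 916; brown ×10 → 9160 Ω.
Series: 102 + 9160 = 9262 Ω.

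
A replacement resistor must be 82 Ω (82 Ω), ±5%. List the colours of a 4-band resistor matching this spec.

82 Ω = 82 × 10^0.
8 → grey
2 → red
Multiplier 10^0 → black.
±5% tolerance → gold.

grey, red, black, gold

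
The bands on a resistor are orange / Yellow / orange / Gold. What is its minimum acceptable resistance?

32300 Ω

Orange → 3 (first significant figure)
Yellow → 4 (second significant figure)
Orange → ×10^3 multiplier
Gold → ±5% tolerance
34 × 1000 = 34000 Ω
Minimum = 34000 × (1 − 5/100) = 32300 Ω.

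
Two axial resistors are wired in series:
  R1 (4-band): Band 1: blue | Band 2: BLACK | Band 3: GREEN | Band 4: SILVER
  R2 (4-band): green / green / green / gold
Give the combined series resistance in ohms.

R1: blue, black → 60; green ×10^5 → 6000000 Ω.
R2: green, green → 55; green ×10^5 → 5500000 Ω.
Series: 6000000 + 5500000 = 11500000 Ω.

11500000 Ω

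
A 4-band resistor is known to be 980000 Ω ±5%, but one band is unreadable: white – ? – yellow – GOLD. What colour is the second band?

grey

980000 Ω = 98 × 10^4.
The second band gives digit 8 of the significand, and 8 is grey.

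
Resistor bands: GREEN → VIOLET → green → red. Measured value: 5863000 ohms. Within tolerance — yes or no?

Green → 5 (first significant figure)
Violet → 7 (second significant figure)
Green → ×10^5 multiplier
Red → ±2% tolerance
57 × 100000 = 5700000 Ω
Allowed range: 5586000 Ω to 5814000 Ω.
5863000 ohms lies outside that range.

no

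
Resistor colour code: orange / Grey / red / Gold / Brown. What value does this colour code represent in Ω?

Orange → 3 (first significant figure)
Grey → 8 (second significant figure)
Red → 2 (third significant figure)
Gold → ×0.1 multiplier
382 × 0.1 = 38.2 Ω

38.2 Ω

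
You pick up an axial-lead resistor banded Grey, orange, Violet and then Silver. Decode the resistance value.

Grey → 8 (first significant figure)
Orange → 3 (second significant figure)
Violet → ×10^7 multiplier
83 × 10000000 = 830000000 Ω

830000000 Ω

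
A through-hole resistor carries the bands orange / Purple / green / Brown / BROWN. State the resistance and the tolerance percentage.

3750 Ω ±1%

Orange → 3 (first significant figure)
Violet → 7 (second significant figure)
Green → 5 (third significant figure)
Brown → ×10 multiplier
Brown → ±1% tolerance
375 × 10 = 3750 Ω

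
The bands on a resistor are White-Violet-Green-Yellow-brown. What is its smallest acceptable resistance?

9652500 Ω

White → 9 (first significant figure)
Violet → 7 (second significant figure)
Green → 5 (third significant figure)
Yellow → ×10^4 multiplier
Brown → ±1% tolerance
975 × 10000 = 9750000 Ω
Smallest = 9750000 × (1 − 1/100) = 9652500 Ω.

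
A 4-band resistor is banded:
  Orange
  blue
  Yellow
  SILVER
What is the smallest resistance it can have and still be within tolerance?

Orange → 3 (first significant figure)
Blue → 6 (second significant figure)
Yellow → ×10^4 multiplier
Silver → ±10% tolerance
36 × 10000 = 360000 Ω
Smallest = 360000 × (1 − 10/100) = 324000 Ω.

324000 Ω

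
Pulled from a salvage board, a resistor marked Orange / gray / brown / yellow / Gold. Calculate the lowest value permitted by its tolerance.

Orange → 3 (first significant figure)
Grey → 8 (second significant figure)
Brown → 1 (third significant figure)
Yellow → ×10^4 multiplier
Gold → ±5% tolerance
381 × 10000 = 3810000 Ω
Lowest = 3810000 × (1 − 5/100) = 3619500 Ω.

3619500 Ω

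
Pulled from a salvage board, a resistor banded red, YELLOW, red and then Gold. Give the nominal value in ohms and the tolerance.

2400 Ω ±5%

Red → 2 (first significant figure)
Yellow → 4 (second significant figure)
Red → ×10^2 multiplier
Gold → ±5% tolerance
24 × 100 = 2400 Ω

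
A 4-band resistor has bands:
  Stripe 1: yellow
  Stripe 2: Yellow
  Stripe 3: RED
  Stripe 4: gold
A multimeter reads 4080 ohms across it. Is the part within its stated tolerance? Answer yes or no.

Yellow → 4 (first significant figure)
Yellow → 4 (second significant figure)
Red → ×10^2 multiplier
Gold → ±5% tolerance
44 × 100 = 4400 Ω
Allowed range: 4180 Ω to 4620 Ω.
4080 ohms lies outside that range.

no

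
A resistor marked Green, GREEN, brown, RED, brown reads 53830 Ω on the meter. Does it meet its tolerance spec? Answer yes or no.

no

Green → 5 (first significant figure)
Green → 5 (second significant figure)
Brown → 1 (third significant figure)
Red → ×10^2 multiplier
Brown → ±1% tolerance
551 × 100 = 55100 Ω
Allowed range: 54549 Ω to 55651 Ω.
53830 Ω lies outside that range.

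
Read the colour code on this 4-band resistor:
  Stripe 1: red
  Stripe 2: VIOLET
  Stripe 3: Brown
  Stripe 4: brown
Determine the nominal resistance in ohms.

270 Ω

Red → 2 (first significant figure)
Violet → 7 (second significant figure)
Brown → ×10 multiplier
27 × 10 = 270 Ω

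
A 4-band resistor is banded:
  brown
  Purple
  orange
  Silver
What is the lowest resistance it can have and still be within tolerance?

15300 Ω

Brown → 1 (first significant figure)
Violet → 7 (second significant figure)
Orange → ×10^3 multiplier
Silver → ±10% tolerance
17 × 1000 = 17000 Ω
Lowest = 17000 × (1 − 10/100) = 15300 Ω.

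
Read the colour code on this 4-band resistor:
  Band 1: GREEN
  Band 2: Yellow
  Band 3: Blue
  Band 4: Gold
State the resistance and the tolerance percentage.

Green → 5 (first significant figure)
Yellow → 4 (second significant figure)
Blue → ×10^6 multiplier
Gold → ±5% tolerance
54 × 1000000 = 54000000 Ω

54000000 Ω ±5%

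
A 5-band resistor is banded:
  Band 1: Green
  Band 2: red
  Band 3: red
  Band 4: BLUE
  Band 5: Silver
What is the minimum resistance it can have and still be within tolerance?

Green → 5 (first significant figure)
Red → 2 (second significant figure)
Red → 2 (third significant figure)
Blue → ×10^6 multiplier
Silver → ±10% tolerance
522 × 1000000 = 522000000 Ω
Minimum = 522000000 × (1 − 10/100) = 469800000 Ω.

469800000 Ω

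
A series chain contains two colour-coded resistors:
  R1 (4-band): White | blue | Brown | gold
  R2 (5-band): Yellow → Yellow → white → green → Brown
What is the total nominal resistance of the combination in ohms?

44900960 Ω

R1: white, blue → 96; brown ×10 → 960 Ω.
R2: yellow, yellow, white → 449; green ×10^5 → 44900000 Ω.
Series: 960 + 44900000 = 44900960 Ω.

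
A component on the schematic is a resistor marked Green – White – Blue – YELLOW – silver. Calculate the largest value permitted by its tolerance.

Green → 5 (first significant figure)
White → 9 (second significant figure)
Blue → 6 (third significant figure)
Yellow → ×10^4 multiplier
Silver → ±10% tolerance
596 × 10000 = 5960000 Ω
Largest = 5960000 × (1 + 10/100) = 6556000 Ω.

6556000 Ω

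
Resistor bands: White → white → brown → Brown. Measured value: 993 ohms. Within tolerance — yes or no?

yes

White → 9 (first significant figure)
White → 9 (second significant figure)
Brown → ×10 multiplier
Brown → ±1% tolerance
99 × 10 = 990 Ω
Allowed range: 980.1 Ω to 999.9 Ω.
993 ohms lies inside that range.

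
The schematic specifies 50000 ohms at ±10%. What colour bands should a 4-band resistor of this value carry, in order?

50000 Ω = 50 × 10^3.
5 → green
0 → black
Multiplier 10^3 → orange.
±10% tolerance → silver.

green, black, orange, silver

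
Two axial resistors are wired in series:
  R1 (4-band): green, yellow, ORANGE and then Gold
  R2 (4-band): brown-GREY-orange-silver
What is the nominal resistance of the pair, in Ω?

R1: green, yellow → 54; orange ×10^3 → 54000 Ω.
R2: brown, grey → 18; orange ×10^3 → 18000 Ω.
Series: 54000 + 18000 = 72000 Ω.

72000 Ω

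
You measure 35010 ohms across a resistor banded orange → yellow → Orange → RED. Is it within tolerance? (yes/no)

no

Orange → 3 (first significant figure)
Yellow → 4 (second significant figure)
Orange → ×10^3 multiplier
Red → ±2% tolerance
34 × 1000 = 34000 Ω
Allowed range: 33320 Ω to 34680 Ω.
35010 ohms lies outside that range.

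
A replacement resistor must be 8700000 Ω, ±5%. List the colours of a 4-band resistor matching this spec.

8700000 Ω = 87 × 10^5.
8 → grey
7 → violet
Multiplier 10^5 → green.
±5% tolerance → gold.

grey, violet, green, gold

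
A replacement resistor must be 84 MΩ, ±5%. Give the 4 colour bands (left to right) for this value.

84000000 Ω = 84 × 10^6.
8 → grey
4 → yellow
Multiplier 10^6 → blue.
±5% tolerance → gold.

grey, yellow, blue, gold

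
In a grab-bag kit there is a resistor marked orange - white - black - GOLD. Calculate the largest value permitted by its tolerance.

Orange → 3 (first significant figure)
White → 9 (second significant figure)
Black → ×1 multiplier
Gold → ±5% tolerance
39 × 1 = 39 Ω
Largest = 39 × (1 + 5/100) = 40.95 Ω.

40.95 Ω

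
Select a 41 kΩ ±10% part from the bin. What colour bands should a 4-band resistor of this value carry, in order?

41000 Ω = 41 × 10^3.
4 → yellow
1 → brown
Multiplier 10^3 → orange.
±10% tolerance → silver.

yellow, brown, orange, silver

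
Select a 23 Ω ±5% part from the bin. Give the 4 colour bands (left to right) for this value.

red, orange, black, gold

23 Ω = 23 × 10^0.
2 → red
3 → orange
Multiplier 10^0 → black.
±5% tolerance → gold.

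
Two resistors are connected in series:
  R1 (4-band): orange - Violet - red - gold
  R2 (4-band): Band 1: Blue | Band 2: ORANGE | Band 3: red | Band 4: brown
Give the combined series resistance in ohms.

10000 Ω

R1: orange, violet → 37; red ×10^2 → 3700 Ω.
R2: blue, orange → 63; red ×10^2 → 6300 Ω.
Series: 3700 + 6300 = 10000 Ω.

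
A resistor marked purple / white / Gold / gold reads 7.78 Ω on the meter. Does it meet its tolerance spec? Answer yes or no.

yes

Violet → 7 (first significant figure)
White → 9 (second significant figure)
Gold → ×0.1 multiplier
Gold → ±5% tolerance
79 × 0.1 = 7.9 Ω
Allowed range: 7.505 Ω to 8.295 Ω.
7.78 Ω lies inside that range.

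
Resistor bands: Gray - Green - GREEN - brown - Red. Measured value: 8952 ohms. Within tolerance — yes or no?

no

Grey → 8 (first significant figure)
Green → 5 (second significant figure)
Green → 5 (third significant figure)
Brown → ×10 multiplier
Red → ±2% tolerance
855 × 10 = 8550 Ω
Allowed range: 8379 Ω to 8721 Ω.
8952 ohms lies outside that range.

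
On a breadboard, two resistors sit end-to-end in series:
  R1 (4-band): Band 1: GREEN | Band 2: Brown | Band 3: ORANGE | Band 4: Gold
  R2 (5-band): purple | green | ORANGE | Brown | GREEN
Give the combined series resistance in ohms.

58530 Ω

R1: green, brown → 51; orange ×10^3 → 51000 Ω.
R2: violet, green, orange → 753; brown ×10 → 7530 Ω.
Series: 51000 + 7530 = 58530 Ω.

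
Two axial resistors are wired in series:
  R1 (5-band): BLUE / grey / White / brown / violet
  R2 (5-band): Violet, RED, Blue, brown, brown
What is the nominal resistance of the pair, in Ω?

14150 Ω

R1: blue, grey, white → 689; brown ×10 → 6890 Ω.
R2: violet, red, blue → 726; brown ×10 → 7260 Ω.
Series: 6890 + 7260 = 14150 Ω.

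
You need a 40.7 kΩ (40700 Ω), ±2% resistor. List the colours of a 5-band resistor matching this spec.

40700 Ω = 407 × 10^2.
4 → yellow
0 → black
7 → violet
Multiplier 10^2 → red.
±2% tolerance → red.

yellow, black, violet, red, red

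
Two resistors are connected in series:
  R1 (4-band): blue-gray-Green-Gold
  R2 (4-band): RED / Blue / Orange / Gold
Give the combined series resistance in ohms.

6826000 Ω

R1: blue, grey → 68; green ×10^5 → 6800000 Ω.
R2: red, blue → 26; orange ×10^3 → 26000 Ω.
Series: 6800000 + 26000 = 6826000 Ω.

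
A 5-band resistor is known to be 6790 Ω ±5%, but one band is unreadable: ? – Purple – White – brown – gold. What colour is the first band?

blue

6790 Ω = 679 × 10^1.
The first band gives digit 6 of the significand, and 6 is blue.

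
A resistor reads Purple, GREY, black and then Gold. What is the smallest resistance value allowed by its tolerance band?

74.1 Ω

Violet → 7 (first significant figure)
Grey → 8 (second significant figure)
Black → ×1 multiplier
Gold → ±5% tolerance
78 × 1 = 78 Ω
Smallest = 78 × (1 − 5/100) = 74.1 Ω.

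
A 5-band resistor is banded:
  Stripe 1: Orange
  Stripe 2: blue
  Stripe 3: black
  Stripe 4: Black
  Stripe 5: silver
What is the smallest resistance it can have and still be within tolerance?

Orange → 3 (first significant figure)
Blue → 6 (second significant figure)
Black → 0 (third significant figure)
Black → ×1 multiplier
Silver → ±10% tolerance
360 × 1 = 360 Ω
Smallest = 360 × (1 − 10/100) = 324 Ω.

324 Ω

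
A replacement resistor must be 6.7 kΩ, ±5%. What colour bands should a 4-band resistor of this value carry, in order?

6700 Ω = 67 × 10^2.
6 → blue
7 → violet
Multiplier 10^2 → red.
±5% tolerance → gold.

blue, violet, red, gold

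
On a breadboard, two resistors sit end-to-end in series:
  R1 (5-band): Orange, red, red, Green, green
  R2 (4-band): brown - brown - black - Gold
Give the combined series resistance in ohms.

32200011 Ω

R1: orange, red, red → 322; green ×10^5 → 32200000 Ω.
R2: brown, brown → 11; black ×1 → 11 Ω.
Series: 32200000 + 11 = 32200011 Ω.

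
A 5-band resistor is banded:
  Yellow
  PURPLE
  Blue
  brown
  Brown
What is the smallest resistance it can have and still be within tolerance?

4712.4 Ω

Yellow → 4 (first significant figure)
Violet → 7 (second significant figure)
Blue → 6 (third significant figure)
Brown → ×10 multiplier
Brown → ±1% tolerance
476 × 10 = 4760 Ω
Smallest = 4760 × (1 − 1/100) = 4712.4 Ω.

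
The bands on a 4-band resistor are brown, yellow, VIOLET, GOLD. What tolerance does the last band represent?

The last band, gold, is the tolerance band.
Gold corresponds to ±5%.

±5%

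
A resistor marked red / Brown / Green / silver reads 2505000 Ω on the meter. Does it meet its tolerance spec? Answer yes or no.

Red → 2 (first significant figure)
Brown → 1 (second significant figure)
Green → ×10^5 multiplier
Silver → ±10% tolerance
21 × 100000 = 2100000 Ω
Allowed range: 1890000 Ω to 2310000 Ω.
2505000 Ω lies outside that range.

no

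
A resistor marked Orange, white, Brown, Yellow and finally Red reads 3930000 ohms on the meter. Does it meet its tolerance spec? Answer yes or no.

yes

Orange → 3 (first significant figure)
White → 9 (second significant figure)
Brown → 1 (third significant figure)
Yellow → ×10^4 multiplier
Red → ±2% tolerance
391 × 10000 = 3910000 Ω
Allowed range: 3831800 Ω to 3988200 Ω.
3930000 ohms lies inside that range.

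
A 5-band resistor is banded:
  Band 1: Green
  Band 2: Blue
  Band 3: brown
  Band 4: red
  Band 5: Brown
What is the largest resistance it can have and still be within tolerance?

56661 Ω

Green → 5 (first significant figure)
Blue → 6 (second significant figure)
Brown → 1 (third significant figure)
Red → ×10^2 multiplier
Brown → ±1% tolerance
561 × 100 = 56100 Ω
Largest = 56100 × (1 + 1/100) = 56661 Ω.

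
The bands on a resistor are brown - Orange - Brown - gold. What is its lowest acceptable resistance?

Brown → 1 (first significant figure)
Orange → 3 (second significant figure)
Brown → ×10 multiplier
Gold → ±5% tolerance
13 × 10 = 130 Ω
Lowest = 130 × (1 − 5/100) = 123.5 Ω.

123.5 Ω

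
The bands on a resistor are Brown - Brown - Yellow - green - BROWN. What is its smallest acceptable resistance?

11286000 Ω

Brown → 1 (first significant figure)
Brown → 1 (second significant figure)
Yellow → 4 (third significant figure)
Green → ×10^5 multiplier
Brown → ±1% tolerance
114 × 100000 = 11400000 Ω
Smallest = 11400000 × (1 − 1/100) = 11286000 Ω.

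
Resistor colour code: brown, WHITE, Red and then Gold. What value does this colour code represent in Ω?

1900 Ω

Brown → 1 (first significant figure)
White → 9 (second significant figure)
Red → ×10^2 multiplier
19 × 100 = 1900 Ω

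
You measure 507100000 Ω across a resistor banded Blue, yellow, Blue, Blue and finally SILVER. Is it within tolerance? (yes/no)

no

Blue → 6 (first significant figure)
Yellow → 4 (second significant figure)
Blue → 6 (third significant figure)
Blue → ×10^6 multiplier
Silver → ±10% tolerance
646 × 1000000 = 646000000 Ω
Allowed range: 581400000 Ω to 710600000 Ω.
507100000 Ω lies outside that range.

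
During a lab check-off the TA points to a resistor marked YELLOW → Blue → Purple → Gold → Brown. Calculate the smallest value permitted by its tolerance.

Yellow → 4 (first significant figure)
Blue → 6 (second significant figure)
Violet → 7 (third significant figure)
Gold → ×0.1 multiplier
Brown → ±1% tolerance
467 × 0.1 = 46.7 Ω
Smallest = 46.7 × (1 − 1/100) = 46.233 Ω.

46.233 Ω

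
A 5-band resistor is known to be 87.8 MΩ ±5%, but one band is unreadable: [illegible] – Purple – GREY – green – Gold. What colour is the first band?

87800000 Ω = 878 × 10^5.
The first band gives digit 8 of the significand, and 8 is grey.

grey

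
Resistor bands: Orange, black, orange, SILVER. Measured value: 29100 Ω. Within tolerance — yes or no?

Orange → 3 (first significant figure)
Black → 0 (second significant figure)
Orange → ×10^3 multiplier
Silver → ±10% tolerance
30 × 1000 = 30000 Ω
Allowed range: 27000 Ω to 33000 Ω.
29100 Ω lies inside that range.

yes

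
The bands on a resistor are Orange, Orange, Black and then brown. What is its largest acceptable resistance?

33.33 Ω

Orange → 3 (first significant figure)
Orange → 3 (second significant figure)
Black → ×1 multiplier
Brown → ±1% tolerance
33 × 1 = 33 Ω
Largest = 33 × (1 + 1/100) = 33.33 Ω.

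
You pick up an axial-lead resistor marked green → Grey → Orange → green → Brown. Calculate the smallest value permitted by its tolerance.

Green → 5 (first significant figure)
Grey → 8 (second significant figure)
Orange → 3 (third significant figure)
Green → ×10^5 multiplier
Brown → ±1% tolerance
583 × 100000 = 58300000 Ω
Smallest = 58300000 × (1 − 1/100) = 57717000 Ω.

57717000 Ω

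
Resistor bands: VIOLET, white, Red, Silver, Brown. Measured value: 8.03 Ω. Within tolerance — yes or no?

no

Violet → 7 (first significant figure)
White → 9 (second significant figure)
Red → 2 (third significant figure)
Silver → ×0.01 multiplier
Brown → ±1% tolerance
792 × 0.01 = 7.92 Ω
Allowed range: 7.8408 Ω to 7.9992 Ω.
8.03 Ω lies outside that range.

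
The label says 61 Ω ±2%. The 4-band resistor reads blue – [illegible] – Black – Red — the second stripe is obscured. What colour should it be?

brown

61 Ω = 61 × 10^0.
The second band gives digit 1 of the significand, and 1 is brown.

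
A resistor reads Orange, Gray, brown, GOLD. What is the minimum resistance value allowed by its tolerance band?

361 Ω

Orange → 3 (first significant figure)
Grey → 8 (second significant figure)
Brown → ×10 multiplier
Gold → ±5% tolerance
38 × 10 = 380 Ω
Minimum = 380 × (1 − 5/100) = 361 Ω.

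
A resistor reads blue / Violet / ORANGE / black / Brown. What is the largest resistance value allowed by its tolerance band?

Blue → 6 (first significant figure)
Violet → 7 (second significant figure)
Orange → 3 (third significant figure)
Black → ×1 multiplier
Brown → ±1% tolerance
673 × 1 = 673 Ω
Largest = 673 × (1 + 1/100) = 679.73 Ω.

679.73 Ω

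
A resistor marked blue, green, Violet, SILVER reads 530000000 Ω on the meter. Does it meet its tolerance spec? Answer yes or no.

Blue → 6 (first significant figure)
Green → 5 (second significant figure)
Violet → ×10^7 multiplier
Silver → ±10% tolerance
65 × 10000000 = 650000000 Ω
Allowed range: 585000000 Ω to 715000000 Ω.
530000000 Ω lies outside that range.

no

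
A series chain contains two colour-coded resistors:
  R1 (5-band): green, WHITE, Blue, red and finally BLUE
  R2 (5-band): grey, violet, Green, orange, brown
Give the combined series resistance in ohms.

R1: green, white, blue → 596; red ×10^2 → 59600 Ω.
R2: grey, violet, green → 875; orange ×10^3 → 875000 Ω.
Series: 59600 + 875000 = 934600 Ω.

934600 Ω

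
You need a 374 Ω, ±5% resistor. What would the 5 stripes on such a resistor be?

374 Ω = 374 × 10^0.
3 → orange
7 → violet
4 → yellow
Multiplier 10^0 → black.
±5% tolerance → gold.

orange, violet, yellow, black, gold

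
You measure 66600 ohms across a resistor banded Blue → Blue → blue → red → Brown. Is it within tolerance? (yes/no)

Blue → 6 (first significant figure)
Blue → 6 (second significant figure)
Blue → 6 (third significant figure)
Red → ×10^2 multiplier
Brown → ±1% tolerance
666 × 100 = 66600 Ω
Allowed range: 65934 Ω to 67266 Ω.
66600 ohms lies inside that range.

yes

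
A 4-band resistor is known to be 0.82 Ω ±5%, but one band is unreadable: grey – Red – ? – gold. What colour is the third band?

silver

0.82 Ω = 82 × 10^-2.
The third band is the multiplier, 10^-2, which is silver.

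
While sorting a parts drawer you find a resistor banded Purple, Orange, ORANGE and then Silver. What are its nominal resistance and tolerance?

73000 Ω ±10%

Violet → 7 (first significant figure)
Orange → 3 (second significant figure)
Orange → ×10^3 multiplier
Silver → ±10% tolerance
73 × 1000 = 73000 Ω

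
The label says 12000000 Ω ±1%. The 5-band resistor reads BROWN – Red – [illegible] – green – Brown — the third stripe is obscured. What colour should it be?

black

12000000 Ω = 120 × 10^5.
The third band gives digit 0 of the significand, and 0 is black.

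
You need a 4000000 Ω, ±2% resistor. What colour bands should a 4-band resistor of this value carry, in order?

4000000 Ω = 40 × 10^5.
4 → yellow
0 → black
Multiplier 10^5 → green.
±2% tolerance → red.

yellow, black, green, red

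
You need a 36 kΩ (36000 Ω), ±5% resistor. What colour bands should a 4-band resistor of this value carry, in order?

orange, blue, orange, gold

36000 Ω = 36 × 10^3.
3 → orange
6 → blue
Multiplier 10^3 → orange.
±5% tolerance → gold.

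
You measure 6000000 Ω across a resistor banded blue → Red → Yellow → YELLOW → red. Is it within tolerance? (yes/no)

no

Blue → 6 (first significant figure)
Red → 2 (second significant figure)
Yellow → 4 (third significant figure)
Yellow → ×10^4 multiplier
Red → ±2% tolerance
624 × 10000 = 6240000 Ω
Allowed range: 6115200 Ω to 6364800 Ω.
6000000 Ω lies outside that range.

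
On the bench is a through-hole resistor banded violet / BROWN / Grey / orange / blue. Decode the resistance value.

718000 Ω

Violet → 7 (first significant figure)
Brown → 1 (second significant figure)
Grey → 8 (third significant figure)
Orange → ×10^3 multiplier
718 × 1000 = 718000 Ω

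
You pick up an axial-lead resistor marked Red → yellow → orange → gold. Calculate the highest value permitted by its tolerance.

Red → 2 (first significant figure)
Yellow → 4 (second significant figure)
Orange → ×10^3 multiplier
Gold → ±5% tolerance
24 × 1000 = 24000 Ω
Highest = 24000 × (1 + 5/100) = 25200 Ω.

25200 Ω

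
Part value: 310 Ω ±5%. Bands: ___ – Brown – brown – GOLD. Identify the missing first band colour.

310 Ω = 31 × 10^1.
The first band gives digit 3 of the significand, and 3 is orange.

orange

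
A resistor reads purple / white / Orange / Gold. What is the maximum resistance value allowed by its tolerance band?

Violet → 7 (first significant figure)
White → 9 (second significant figure)
Orange → ×10^3 multiplier
Gold → ±5% tolerance
79 × 1000 = 79000 Ω
Maximum = 79000 × (1 + 5/100) = 82950 Ω.

82950 Ω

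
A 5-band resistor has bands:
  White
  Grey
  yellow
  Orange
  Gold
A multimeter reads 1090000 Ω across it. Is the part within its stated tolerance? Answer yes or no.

no

White → 9 (first significant figure)
Grey → 8 (second significant figure)
Yellow → 4 (third significant figure)
Orange → ×10^3 multiplier
Gold → ±5% tolerance
984 × 1000 = 984000 Ω
Allowed range: 934800 Ω to 1033200 Ω.
1090000 Ω lies outside that range.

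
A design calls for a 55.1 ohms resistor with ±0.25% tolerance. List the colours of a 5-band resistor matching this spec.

green, green, brown, gold, blue

55.1 Ω = 551 × 10^-1.
5 → green
5 → green
1 → brown
Multiplier 10^-1 → gold.
±0.25% tolerance → blue.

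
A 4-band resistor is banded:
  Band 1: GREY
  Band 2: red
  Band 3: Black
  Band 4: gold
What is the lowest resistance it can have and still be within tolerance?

Grey → 8 (first significant figure)
Red → 2 (second significant figure)
Black → ×1 multiplier
Gold → ±5% tolerance
82 × 1 = 82 Ω
Lowest = 82 × (1 − 5/100) = 77.9 Ω.

77.9 Ω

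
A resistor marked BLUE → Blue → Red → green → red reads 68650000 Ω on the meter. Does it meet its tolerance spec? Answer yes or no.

Blue → 6 (first significant figure)
Blue → 6 (second significant figure)
Red → 2 (third significant figure)
Green → ×10^5 multiplier
Red → ±2% tolerance
662 × 100000 = 66200000 Ω
Allowed range: 64876000 Ω to 67524000 Ω.
68650000 Ω lies outside that range.

no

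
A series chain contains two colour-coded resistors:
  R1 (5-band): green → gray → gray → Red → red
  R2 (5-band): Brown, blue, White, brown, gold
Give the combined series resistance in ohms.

R1: green, grey, grey → 588; red ×10^2 → 58800 Ω.
R2: brown, blue, white → 169; brown ×10 → 1690 Ω.
Series: 58800 + 1690 = 60490 Ω.

60490 Ω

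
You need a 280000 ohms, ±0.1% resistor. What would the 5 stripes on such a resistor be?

280000 Ω = 280 × 10^3.
2 → red
8 → grey
0 → black
Multiplier 10^3 → orange.
±0.1% tolerance → violet.

red, grey, black, orange, violet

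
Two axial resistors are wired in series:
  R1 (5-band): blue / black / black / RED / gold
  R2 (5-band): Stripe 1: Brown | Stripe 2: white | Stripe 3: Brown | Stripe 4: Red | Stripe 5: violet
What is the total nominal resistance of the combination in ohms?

R1: blue, black, black → 600; red ×10^2 → 60000 Ω.
R2: brown, white, brown → 191; red ×10^2 → 19100 Ω.
Series: 60000 + 19100 = 79100 Ω.

79100 Ω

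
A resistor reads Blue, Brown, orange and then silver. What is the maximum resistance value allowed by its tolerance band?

67100 Ω

Blue → 6 (first significant figure)
Brown → 1 (second significant figure)
Orange → ×10^3 multiplier
Silver → ±10% tolerance
61 × 1000 = 61000 Ω
Maximum = 61000 × (1 + 10/100) = 67100 Ω.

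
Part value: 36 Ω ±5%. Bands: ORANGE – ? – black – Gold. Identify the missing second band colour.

blue

36 Ω = 36 × 10^0.
The second band gives digit 6 of the significand, and 6 is blue.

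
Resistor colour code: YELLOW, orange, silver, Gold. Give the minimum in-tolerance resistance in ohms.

Yellow → 4 (first significant figure)
Orange → 3 (second significant figure)
Silver → ×0.01 multiplier
Gold → ±5% tolerance
43 × 0.01 = 0.43 Ω
Minimum = 0.43 × (1 − 5/100) = 0.4085 Ω.

0.4085 Ω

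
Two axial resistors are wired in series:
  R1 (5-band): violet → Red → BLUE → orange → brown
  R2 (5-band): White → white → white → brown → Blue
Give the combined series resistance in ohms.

R1: violet, red, blue → 726; orange ×10^3 → 726000 Ω.
R2: white, white, white → 999; brown ×10 → 9990 Ω.
Series: 726000 + 9990 = 735990 Ω.

735990 Ω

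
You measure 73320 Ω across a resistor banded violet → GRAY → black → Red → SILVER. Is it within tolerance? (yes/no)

yes

Violet → 7 (first significant figure)
Grey → 8 (second significant figure)
Black → 0 (third significant figure)
Red → ×10^2 multiplier
Silver → ±10% tolerance
780 × 100 = 78000 Ω
Allowed range: 70200 Ω to 85800 Ω.
73320 Ω lies inside that range.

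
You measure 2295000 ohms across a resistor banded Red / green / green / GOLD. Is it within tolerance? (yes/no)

no

Red → 2 (first significant figure)
Green → 5 (second significant figure)
Green → ×10^5 multiplier
Gold → ±5% tolerance
25 × 100000 = 2500000 Ω
Allowed range: 2375000 Ω to 2625000 Ω.
2295000 ohms lies outside that range.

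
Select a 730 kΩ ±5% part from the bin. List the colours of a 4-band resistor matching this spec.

730000 Ω = 73 × 10^4.
7 → violet
3 → orange
Multiplier 10^4 → yellow.
±5% tolerance → gold.

violet, orange, yellow, gold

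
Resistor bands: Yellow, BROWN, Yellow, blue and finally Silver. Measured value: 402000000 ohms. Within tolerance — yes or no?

yes

Yellow → 4 (first significant figure)
Brown → 1 (second significant figure)
Yellow → 4 (third significant figure)
Blue → ×10^6 multiplier
Silver → ±10% tolerance
414 × 1000000 = 414000000 Ω
Allowed range: 372600000 Ω to 455400000 Ω.
402000000 ohms lies inside that range.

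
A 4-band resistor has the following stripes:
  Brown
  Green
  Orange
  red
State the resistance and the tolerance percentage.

15000 Ω ±2%

Brown → 1 (first significant figure)
Green → 5 (second significant figure)
Orange → ×10^3 multiplier
Red → ±2% tolerance
15 × 1000 = 15000 Ω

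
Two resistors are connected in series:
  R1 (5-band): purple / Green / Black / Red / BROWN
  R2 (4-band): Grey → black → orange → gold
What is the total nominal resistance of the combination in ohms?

155000 Ω

R1: violet, green, black → 750; red ×10^2 → 75000 Ω.
R2: grey, black → 80; orange ×10^3 → 80000 Ω.
Series: 75000 + 80000 = 155000 Ω.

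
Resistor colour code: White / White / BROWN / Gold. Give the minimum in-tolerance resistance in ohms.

White → 9 (first significant figure)
White → 9 (second significant figure)
Brown → ×10 multiplier
Gold → ±5% tolerance
99 × 10 = 990 Ω
Minimum = 990 × (1 − 5/100) = 940.5 Ω.

940.5 Ω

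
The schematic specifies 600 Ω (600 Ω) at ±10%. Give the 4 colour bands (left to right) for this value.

600 Ω = 60 × 10^1.
6 → blue
0 → black
Multiplier 10^1 → brown.
±10% tolerance → silver.

blue, black, brown, silver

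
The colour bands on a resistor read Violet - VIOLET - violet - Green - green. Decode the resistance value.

77700000 Ω

Violet → 7 (first significant figure)
Violet → 7 (second significant figure)
Violet → 7 (third significant figure)
Green → ×10^5 multiplier
777 × 100000 = 77700000 Ω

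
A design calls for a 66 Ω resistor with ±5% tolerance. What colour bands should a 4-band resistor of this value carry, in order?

66 Ω = 66 × 10^0.
6 → blue
6 → blue
Multiplier 10^0 → black.
±5% tolerance → gold.

blue, blue, black, gold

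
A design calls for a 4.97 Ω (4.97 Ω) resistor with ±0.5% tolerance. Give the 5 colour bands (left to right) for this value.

yellow, white, violet, silver, green

4.97 Ω = 497 × 10^-2.
4 → yellow
9 → white
7 → violet
Multiplier 10^-2 → silver.
±0.5% tolerance → green.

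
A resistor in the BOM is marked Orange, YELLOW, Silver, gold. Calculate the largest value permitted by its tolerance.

Orange → 3 (first significant figure)
Yellow → 4 (second significant figure)
Silver → ×0.01 multiplier
Gold → ±5% tolerance
34 × 0.01 = 0.34 Ω
Largest = 0.34 × (1 + 5/100) = 0.357 Ω.

0.357 Ω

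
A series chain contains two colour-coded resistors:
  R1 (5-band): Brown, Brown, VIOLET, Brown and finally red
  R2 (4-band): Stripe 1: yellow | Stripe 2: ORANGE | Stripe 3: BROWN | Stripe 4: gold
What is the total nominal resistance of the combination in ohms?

R1: brown, brown, violet → 117; brown ×10 → 1170 Ω.
R2: yellow, orange → 43; brown ×10 → 430 Ω.
Series: 1170 + 430 = 1600 Ω.

1600 Ω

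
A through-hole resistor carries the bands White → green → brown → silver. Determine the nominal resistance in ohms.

White → 9 (first significant figure)
Green → 5 (second significant figure)
Brown → ×10 multiplier
95 × 10 = 950 Ω

950 Ω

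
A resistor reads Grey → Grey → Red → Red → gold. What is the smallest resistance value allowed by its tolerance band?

83790 Ω

Grey → 8 (first significant figure)
Grey → 8 (second significant figure)
Red → 2 (third significant figure)
Red → ×10^2 multiplier
Gold → ±5% tolerance
882 × 100 = 88200 Ω
Smallest = 88200 × (1 − 5/100) = 83790 Ω.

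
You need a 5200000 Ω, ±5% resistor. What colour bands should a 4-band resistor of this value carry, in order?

green, red, green, gold

5200000 Ω = 52 × 10^5.
5 → green
2 → red
Multiplier 10^5 → green.
±5% tolerance → gold.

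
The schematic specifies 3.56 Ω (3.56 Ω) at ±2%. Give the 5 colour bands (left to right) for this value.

3.56 Ω = 356 × 10^-2.
3 → orange
5 → green
6 → blue
Multiplier 10^-2 → silver.
±2% tolerance → red.

orange, green, blue, silver, red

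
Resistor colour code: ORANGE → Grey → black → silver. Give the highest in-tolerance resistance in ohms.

Orange → 3 (first significant figure)
Grey → 8 (second significant figure)
Black → ×1 multiplier
Silver → ±10% tolerance
38 × 1 = 38 Ω
Highest = 38 × (1 + 10/100) = 41.8 Ω.

41.8 Ω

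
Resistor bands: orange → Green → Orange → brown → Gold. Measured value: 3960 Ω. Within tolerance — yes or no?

Orange → 3 (first significant figure)
Green → 5 (second significant figure)
Orange → 3 (third significant figure)
Brown → ×10 multiplier
Gold → ±5% tolerance
353 × 10 = 3530 Ω
Allowed range: 3353.5 Ω to 3706.5 Ω.
3960 Ω lies outside that range.

no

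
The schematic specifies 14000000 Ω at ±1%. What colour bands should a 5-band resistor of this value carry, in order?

brown, yellow, black, green, brown

14000000 Ω = 140 × 10^5.
1 → brown
4 → yellow
0 → black
Multiplier 10^5 → green.
±1% tolerance → brown.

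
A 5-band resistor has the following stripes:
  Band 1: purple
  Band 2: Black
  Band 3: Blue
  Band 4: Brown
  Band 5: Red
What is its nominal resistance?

Violet → 7 (first significant figure)
Black → 0 (second significant figure)
Blue → 6 (third significant figure)
Brown → ×10 multiplier
706 × 10 = 7060 Ω

7060 Ω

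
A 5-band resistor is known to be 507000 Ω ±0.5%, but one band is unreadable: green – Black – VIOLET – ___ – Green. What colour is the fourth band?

507000 Ω = 507 × 10^3.
The fourth band is the multiplier, 10^3, which is orange.

orange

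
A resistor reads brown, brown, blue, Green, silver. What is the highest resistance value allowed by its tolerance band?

12760000 Ω

Brown → 1 (first significant figure)
Brown → 1 (second significant figure)
Blue → 6 (third significant figure)
Green → ×10^5 multiplier
Silver → ±10% tolerance
116 × 100000 = 11600000 Ω
Highest = 11600000 × (1 + 10/100) = 12760000 Ω.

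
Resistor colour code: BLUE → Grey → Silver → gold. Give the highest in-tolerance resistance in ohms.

Blue → 6 (first significant figure)
Grey → 8 (second significant figure)
Silver → ×0.01 multiplier
Gold → ±5% tolerance
68 × 0.01 = 0.68 Ω
Highest = 0.68 × (1 + 5/100) = 0.714 Ω.

0.714 Ω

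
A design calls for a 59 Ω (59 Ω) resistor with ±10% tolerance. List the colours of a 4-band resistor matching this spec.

59 Ω = 59 × 10^0.
5 → green
9 → white
Multiplier 10^0 → black.
±10% tolerance → silver.

green, white, black, silver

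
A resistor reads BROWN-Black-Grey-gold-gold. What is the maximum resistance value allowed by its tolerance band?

Brown → 1 (first significant figure)
Black → 0 (second significant figure)
Grey → 8 (third significant figure)
Gold → ×0.1 multiplier
Gold → ±5% tolerance
108 × 0.1 = 10.8 Ω
Maximum = 10.8 × (1 + 5/100) = 11.34 Ω.

11.34 Ω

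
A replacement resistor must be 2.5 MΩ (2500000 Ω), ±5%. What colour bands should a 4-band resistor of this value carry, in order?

red, green, green, gold

2500000 Ω = 25 × 10^5.
2 → red
5 → green
Multiplier 10^5 → green.
±5% tolerance → gold.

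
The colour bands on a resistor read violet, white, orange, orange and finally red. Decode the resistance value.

Violet → 7 (first significant figure)
White → 9 (second significant figure)
Orange → 3 (third significant figure)
Orange → ×10^3 multiplier
793 × 1000 = 793000 Ω

793000 Ω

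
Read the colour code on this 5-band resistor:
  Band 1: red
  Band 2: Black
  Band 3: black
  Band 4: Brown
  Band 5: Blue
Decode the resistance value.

2000 Ω

Red → 2 (first significant figure)
Black → 0 (second significant figure)
Black → 0 (third significant figure)
Brown → ×10 multiplier
200 × 10 = 2000 Ω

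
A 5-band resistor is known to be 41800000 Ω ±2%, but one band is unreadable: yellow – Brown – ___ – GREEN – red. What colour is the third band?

41800000 Ω = 418 × 10^5.
The third band gives digit 8 of the significand, and 8 is grey.

grey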